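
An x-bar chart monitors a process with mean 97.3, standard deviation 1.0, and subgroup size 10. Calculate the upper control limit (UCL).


UCL = 97.3 + 3 * 1.0 / sqrt(10)

98.25


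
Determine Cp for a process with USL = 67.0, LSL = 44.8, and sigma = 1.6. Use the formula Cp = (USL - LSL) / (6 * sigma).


Cp = (67.0 - 44.8) / (6 * 1.6)

2.31


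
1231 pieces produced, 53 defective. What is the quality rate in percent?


Formula: Quality Rate = Good Pieces / Total Pieces * 100
Good pieces = 1231 - 53 = 1178
QR = 1178 / 1231 * 100 = 95.7%

95.7%


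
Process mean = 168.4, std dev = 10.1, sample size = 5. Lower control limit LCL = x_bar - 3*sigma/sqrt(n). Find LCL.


LCL = 168.4 - 3 * 10.1 / sqrt(5)

154.85


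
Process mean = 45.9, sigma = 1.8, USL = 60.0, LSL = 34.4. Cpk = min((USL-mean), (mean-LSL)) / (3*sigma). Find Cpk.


Cpu = (60.0 - 45.9) / (3 * 1.8) = 2.61
Cpl = (45.9 - 34.4) / (3 * 1.8) = 2.13
Cpk = min(2.61, 2.13) = 2.13

2.13


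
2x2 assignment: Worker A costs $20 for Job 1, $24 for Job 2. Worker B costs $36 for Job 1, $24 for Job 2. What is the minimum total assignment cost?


Option 1: A->1 + B->2 = $20 + $24 = $44
Option 2: A->2 + B->1 = $24 + $36 = $60
Min cost = min($44, $60) = $44

$44


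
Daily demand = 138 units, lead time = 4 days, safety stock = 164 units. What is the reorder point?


Formula: ROP = (Daily Demand * Lead Time) + Safety Stock
Demand during lead time = 138 * 4 = 552 units
ROP = 552 + 164 = 716 units

716 units


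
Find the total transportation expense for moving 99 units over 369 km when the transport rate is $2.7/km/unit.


TC = dist * cost * units = 369 * 2.7 * 99 = $98633.70

$98633.70


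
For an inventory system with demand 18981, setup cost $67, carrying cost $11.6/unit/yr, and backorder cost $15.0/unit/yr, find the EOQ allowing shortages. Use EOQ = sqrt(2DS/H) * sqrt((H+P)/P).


Formula: EOQ* = sqrt(2DS/H) * sqrt((H+P)/P)
Base EOQ = sqrt(2*18981*67/11.6) = 468.26 units
Correction = sqrt((11.6+15.0)/15.0) = 1.33167
EOQ* = 468.26 * 1.33167 = 623.6 units

623.6 units


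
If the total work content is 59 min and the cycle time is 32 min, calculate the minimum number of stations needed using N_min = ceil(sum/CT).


Formula: N_min = ceil(Sum of Task Times / Cycle Time)
N_min = ceil(59 min / 32 min) = ceil(1.8438)
N_min = 2 stations

2


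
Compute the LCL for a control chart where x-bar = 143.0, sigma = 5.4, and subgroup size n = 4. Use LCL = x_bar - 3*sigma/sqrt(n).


LCL = 143.0 - 3 * 5.4 / sqrt(4)

134.9


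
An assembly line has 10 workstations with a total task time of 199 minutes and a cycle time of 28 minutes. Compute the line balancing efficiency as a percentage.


Formula: Efficiency = Sum of Task Times / (N_stations * CT) * 100
Total station capacity = 10 stations * 28 min = 280 min
Efficiency = 199 / 280 * 100 = 71.1%

71.1%


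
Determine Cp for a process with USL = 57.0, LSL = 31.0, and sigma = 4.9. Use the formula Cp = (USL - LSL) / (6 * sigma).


Cp = (57.0 - 31.0) / (6 * 4.9)

0.88


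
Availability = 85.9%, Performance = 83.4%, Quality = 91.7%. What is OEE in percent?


Formula: OEE = Availability * Performance * Quality / 10000
A * P = 85.9% * 83.4% / 100 = 71.64%
OEE = 71.64% * 91.7% / 100 = 65.7%

65.7%


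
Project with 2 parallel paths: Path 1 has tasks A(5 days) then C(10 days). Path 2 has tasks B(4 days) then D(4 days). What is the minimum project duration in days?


Path 1 = 5 + 10 = 15 days
Path 2 = 4 + 4 = 8 days
Duration = max(15, 8) = 15 days

15 days


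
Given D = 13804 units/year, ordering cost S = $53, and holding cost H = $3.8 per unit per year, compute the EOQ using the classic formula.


Formula: EOQ = sqrt(2 * D * S / H)
Numerator: 2 * 13804 * 53 = 1463224
2DS/H = 1463224 / 3.8 = 385058.9
EOQ = sqrt(385058.9) = 620.5 units

620.5 units


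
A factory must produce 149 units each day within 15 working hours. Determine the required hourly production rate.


Formula: Production Rate = Daily Demand / Available Hours
Rate = 149 units/day / 15 hours/day
Rate = 9.9 units/hour

9.9 units/hour


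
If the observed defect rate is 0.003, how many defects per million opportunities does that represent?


DPMO = defect_rate * 1000000 = 0.003 * 1000000

3000


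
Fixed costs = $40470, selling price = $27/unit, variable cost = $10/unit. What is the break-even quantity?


Formula: BEQ = Fixed Costs / (Price - Variable Cost)
Contribution margin = $27 - $10 = $17/unit
BEQ = ceil($40470 / $17/unit) = ceil(2380.59) = 2381 units

2381 units


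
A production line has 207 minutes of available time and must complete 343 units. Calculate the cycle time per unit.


Formula: CT = Available Time / Number of Units
CT = 207 min / 343 units
CT = 0.6 min/unit

0.6 min/unit


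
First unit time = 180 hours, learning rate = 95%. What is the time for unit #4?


Formula: T_n = T_1 * (learning_rate)^(log2(n)) where learning_rate = rate/100
Doublings = log2(4) = 2
T_n = 180 * 0.95^2
T_n = 180 * 0.9025 = 162.5 hours

162.5 hours


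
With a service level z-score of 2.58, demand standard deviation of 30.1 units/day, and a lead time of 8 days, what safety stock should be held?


Formula: SS = z * sigma_d * sqrt(LT)
sqrt(LT) = sqrt(8) = 2.8284
SS = 2.58 * 30.1 * 2.8284
SS = 219.6 units

219.6 units


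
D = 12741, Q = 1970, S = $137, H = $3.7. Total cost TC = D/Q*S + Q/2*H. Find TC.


TC = 12741/1970 * 137 + 1970/2 * 3.7

$4530.55


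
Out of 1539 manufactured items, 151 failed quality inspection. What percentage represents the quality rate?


Formula: Quality Rate = Good Pieces / Total Pieces * 100
Good pieces = 1539 - 151 = 1388
QR = 1388 / 1539 * 100 = 90.2%

90.2%


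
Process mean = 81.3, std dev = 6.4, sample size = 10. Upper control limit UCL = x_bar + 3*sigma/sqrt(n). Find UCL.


UCL = 81.3 + 3 * 6.4 / sqrt(10)

87.37


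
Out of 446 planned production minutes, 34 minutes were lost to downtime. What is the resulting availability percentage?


Formula: Availability = (Planned Time - Downtime) / Planned Time * 100
Uptime = 446 - 34 = 412 min
Availability = 412 / 446 * 100 = 92.4%

92.4%


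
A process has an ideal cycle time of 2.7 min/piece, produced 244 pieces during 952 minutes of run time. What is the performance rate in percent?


Formula: Performance = (Ideal CT * Total Count) / Run Time * 100
Ideal output time = 2.7 * 244 = 658.8 min
Performance = 658.8 / 952 * 100 = 69.2%

69.2%


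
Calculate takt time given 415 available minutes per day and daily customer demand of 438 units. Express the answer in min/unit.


Formula: Takt Time = Available Production Time / Customer Demand
Takt = 415 min/day / 438 units/day
Takt = 0.95 min/unit

0.95 min/unit


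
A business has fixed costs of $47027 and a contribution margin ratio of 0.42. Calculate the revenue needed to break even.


Formula: BER = Fixed Costs / Contribution Margin Ratio
BER = $47027 / 0.42
BER = $111969.05 (to the nearest cent)

$111969.05


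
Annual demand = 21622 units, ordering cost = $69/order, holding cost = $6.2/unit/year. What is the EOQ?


Formula: EOQ = sqrt(2 * D * S / H)
Numerator: 2 * 21622 * 69 = 2983836
2DS/H = 2983836 / 6.2 = 481263.9
EOQ = sqrt(481263.9) = 693.7 units

693.7 units


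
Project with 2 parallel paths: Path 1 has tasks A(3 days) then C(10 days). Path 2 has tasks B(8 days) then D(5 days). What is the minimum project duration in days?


Path 1 = 3 + 10 = 13 days
Path 2 = 8 + 5 = 13 days
Duration = max(13, 13) = 13 days

13 days


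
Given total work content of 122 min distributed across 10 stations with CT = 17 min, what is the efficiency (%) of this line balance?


Formula: Efficiency = Sum of Task Times / (N_stations * CT) * 100
Total station capacity = 10 stations * 17 min = 170 min
Efficiency = 122 / 170 * 100 = 71.8%

71.8%


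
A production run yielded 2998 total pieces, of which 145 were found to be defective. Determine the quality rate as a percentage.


Formula: Quality Rate = Good Pieces / Total Pieces * 100
Good pieces = 2998 - 145 = 2853
QR = 2853 / 2998 * 100 = 95.2%

95.2%


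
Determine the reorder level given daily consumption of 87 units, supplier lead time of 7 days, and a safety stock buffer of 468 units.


Formula: ROP = (Daily Demand * Lead Time) + Safety Stock
Demand during lead time = 87 * 7 = 609 units
ROP = 609 + 468 = 1077 units

1077 units


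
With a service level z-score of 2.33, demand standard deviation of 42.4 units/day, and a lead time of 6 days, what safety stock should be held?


Formula: SS = z * sigma_d * sqrt(LT)
sqrt(LT) = sqrt(6) = 2.4495
SS = 2.33 * 42.4 * 2.4495
SS = 242.0 units

242.0 units


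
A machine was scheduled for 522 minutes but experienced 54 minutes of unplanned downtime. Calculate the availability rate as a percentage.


Formula: Availability = (Planned Time - Downtime) / Planned Time * 100
Uptime = 522 - 54 = 468 min
Availability = 468 / 522 * 100 = 89.7%

89.7%


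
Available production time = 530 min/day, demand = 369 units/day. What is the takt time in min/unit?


Formula: Takt Time = Available Production Time / Customer Demand
Takt = 530 min/day / 369 units/day
Takt = 1.44 min/unit

1.44 min/unit


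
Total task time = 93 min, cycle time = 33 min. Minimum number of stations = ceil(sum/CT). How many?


Formula: N_min = ceil(Sum of Task Times / Cycle Time)
N_min = ceil(93 min / 33 min) = ceil(2.8182)
N_min = 3 stations

3


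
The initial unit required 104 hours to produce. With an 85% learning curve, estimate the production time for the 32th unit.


Formula: T_n = T_1 * (learning_rate)^(log2(n)) where learning_rate = rate/100
Doublings = log2(32) = 5
T_n = 104 * 0.85^5
T_n = 104 * 0.4437 = 46.1 hours

46.1 hours


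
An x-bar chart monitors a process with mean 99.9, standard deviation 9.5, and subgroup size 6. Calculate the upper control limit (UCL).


UCL = 99.9 + 3 * 9.5 / sqrt(6)

111.54


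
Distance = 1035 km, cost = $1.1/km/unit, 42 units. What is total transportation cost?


TC = dist * cost * units = 1035 * 1.1 * 42 = $47817.00

$47817.00


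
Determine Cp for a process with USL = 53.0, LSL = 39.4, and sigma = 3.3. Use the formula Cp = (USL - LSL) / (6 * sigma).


Cp = (53.0 - 39.4) / (6 * 3.3)

0.69


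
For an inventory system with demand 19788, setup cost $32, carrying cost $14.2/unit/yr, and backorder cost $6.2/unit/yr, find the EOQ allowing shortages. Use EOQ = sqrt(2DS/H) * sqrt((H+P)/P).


Formula: EOQ* = sqrt(2DS/H) * sqrt((H+P)/P)
Base EOQ = sqrt(2*19788*32/14.2) = 298.64 units
Correction = sqrt((14.2+6.2)/6.2) = 1.81392
EOQ* = 298.64 * 1.81392 = 541.7 units

541.7 units


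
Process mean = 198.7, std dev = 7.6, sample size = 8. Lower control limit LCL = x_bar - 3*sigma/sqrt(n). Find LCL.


LCL = 198.7 - 3 * 7.6 / sqrt(8)

190.64


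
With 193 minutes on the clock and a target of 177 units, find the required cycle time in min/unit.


Formula: CT = Available Time / Number of Units
CT = 193 min / 177 units
CT = 1.09 min/unit

1.09 min/unit


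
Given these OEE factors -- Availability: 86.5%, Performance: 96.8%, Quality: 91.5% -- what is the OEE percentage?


Formula: OEE = Availability * Performance * Quality / 10000
A * P = 86.5% * 96.8% / 100 = 83.73%
OEE = 83.73% * 91.5% / 100 = 76.6%

76.6%


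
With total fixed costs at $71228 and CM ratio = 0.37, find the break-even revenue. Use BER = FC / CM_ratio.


Formula: BER = Fixed Costs / Contribution Margin Ratio
BER = $71228 / 0.37
BER = $192508.11 (to the nearest cent)

$192508.11


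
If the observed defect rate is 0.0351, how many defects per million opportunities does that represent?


DPMO = defect_rate * 1000000 = 0.0351 * 1000000

35100


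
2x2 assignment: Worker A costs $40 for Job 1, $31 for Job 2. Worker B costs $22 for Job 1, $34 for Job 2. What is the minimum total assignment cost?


Option 1: A->1 + B->2 = $40 + $34 = $74
Option 2: A->2 + B->1 = $31 + $22 = $53
Min cost = min($74, $53) = $53

$53


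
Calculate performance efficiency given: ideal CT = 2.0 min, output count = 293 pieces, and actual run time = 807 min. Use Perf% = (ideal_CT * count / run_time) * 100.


Formula: Performance = (Ideal CT * Total Count) / Run Time * 100
Ideal output time = 2.0 * 293 = 586.0 min
Performance = 586.0 / 807 * 100 = 72.6%

72.6%


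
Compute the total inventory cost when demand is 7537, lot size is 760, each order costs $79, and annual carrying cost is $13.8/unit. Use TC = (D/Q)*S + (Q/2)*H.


TC = 7537/760 * 79 + 760/2 * 13.8

$6027.45


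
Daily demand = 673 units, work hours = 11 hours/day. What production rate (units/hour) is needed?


Formula: Production Rate = Daily Demand / Available Hours
Rate = 673 units/day / 11 hours/day
Rate = 61.2 units/hour

61.2 units/hour


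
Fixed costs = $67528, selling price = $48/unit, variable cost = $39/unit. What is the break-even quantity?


Formula: BEQ = Fixed Costs / (Price - Variable Cost)
Contribution margin = $48 - $39 = $9/unit
BEQ = ceil($67528 / $9/unit) = ceil(7503.11) = 7504 units

7504 units


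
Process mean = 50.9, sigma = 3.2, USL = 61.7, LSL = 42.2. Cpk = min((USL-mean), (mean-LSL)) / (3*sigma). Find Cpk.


Cpu = (61.7 - 50.9) / (3 * 3.2) = 1.13
Cpl = (50.9 - 42.2) / (3 * 3.2) = 0.91
Cpk = min(1.13, 0.91) = 0.91

0.91


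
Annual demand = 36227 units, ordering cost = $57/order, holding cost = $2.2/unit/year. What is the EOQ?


Formula: EOQ = sqrt(2 * D * S / H)
Numerator: 2 * 36227 * 57 = 4129878
2DS/H = 4129878 / 2.2 = 1877217.3
EOQ = sqrt(1877217.3) = 1370.1 units

1370.1 units


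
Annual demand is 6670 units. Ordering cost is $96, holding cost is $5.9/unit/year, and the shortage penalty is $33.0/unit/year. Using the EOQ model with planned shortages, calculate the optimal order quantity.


Formula: EOQ* = sqrt(2DS/H) * sqrt((H+P)/P)
Base EOQ = sqrt(2*6670*96/5.9) = 465.89 units
Correction = sqrt((5.9+33.0)/33.0) = 1.08572
EOQ* = 465.89 * 1.08572 = 505.8 units

505.8 units


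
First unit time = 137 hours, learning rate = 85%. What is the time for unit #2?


Formula: T_n = T_1 * (learning_rate)^(log2(n)) where learning_rate = rate/100
Doublings = log2(2) = 1
T_n = 137 * 0.85^1
T_n = 137 * 0.85 = 116.5 hours

116.5 hours


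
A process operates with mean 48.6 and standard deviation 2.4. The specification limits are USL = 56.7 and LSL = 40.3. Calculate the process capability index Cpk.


Cpu = (56.7 - 48.6) / (3 * 2.4) = 1.13
Cpl = (48.6 - 40.3) / (3 * 2.4) = 1.15
Cpk = min(1.13, 1.15) = 1.13

1.13


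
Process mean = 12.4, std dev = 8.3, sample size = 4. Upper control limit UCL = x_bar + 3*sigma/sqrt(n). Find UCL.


UCL = 12.4 + 3 * 8.3 / sqrt(4)

24.85


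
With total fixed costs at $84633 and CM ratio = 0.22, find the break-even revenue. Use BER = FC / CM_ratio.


Formula: BER = Fixed Costs / Contribution Margin Ratio
BER = $84633 / 0.22
BER = $384695.45 (to the nearest cent)

$384695.45


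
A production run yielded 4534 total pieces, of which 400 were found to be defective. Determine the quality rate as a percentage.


Formula: Quality Rate = Good Pieces / Total Pieces * 100
Good pieces = 4534 - 400 = 4134
QR = 4134 / 4534 * 100 = 91.2%

91.2%


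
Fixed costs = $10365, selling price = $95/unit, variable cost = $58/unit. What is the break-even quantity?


Formula: BEQ = Fixed Costs / (Price - Variable Cost)
Contribution margin = $95 - $58 = $37/unit
BEQ = ceil($10365 / $37/unit) = ceil(280.14) = 281 units

281 units


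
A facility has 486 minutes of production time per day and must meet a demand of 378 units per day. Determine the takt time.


Formula: Takt Time = Available Production Time / Customer Demand
Takt = 486 min/day / 378 units/day
Takt = 1.29 min/unit

1.29 min/unit


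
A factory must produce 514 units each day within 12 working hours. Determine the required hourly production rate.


Formula: Production Rate = Daily Demand / Available Hours
Rate = 514 units/day / 12 hours/day
Rate = 42.8 units/hour

42.8 units/hour


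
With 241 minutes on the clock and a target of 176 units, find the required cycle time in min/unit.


Formula: CT = Available Time / Number of Units
CT = 241 min / 176 units
CT = 1.37 min/unit

1.37 min/unit


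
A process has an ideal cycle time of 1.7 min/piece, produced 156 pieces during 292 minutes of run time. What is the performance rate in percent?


Formula: Performance = (Ideal CT * Total Count) / Run Time * 100
Ideal output time = 1.7 * 156 = 265.2 min
Performance = 265.2 / 292 * 100 = 90.8%

90.8%


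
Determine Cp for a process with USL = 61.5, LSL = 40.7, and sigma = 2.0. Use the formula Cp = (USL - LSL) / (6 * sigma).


Cp = (61.5 - 40.7) / (6 * 2.0)

1.73


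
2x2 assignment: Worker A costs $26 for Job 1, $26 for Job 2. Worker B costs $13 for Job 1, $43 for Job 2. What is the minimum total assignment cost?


Option 1: A->1 + B->2 = $26 + $43 = $69
Option 2: A->2 + B->1 = $26 + $13 = $39
Min cost = min($69, $39) = $39

$39


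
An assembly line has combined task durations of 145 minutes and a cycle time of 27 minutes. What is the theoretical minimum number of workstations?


Formula: N_min = ceil(Sum of Task Times / Cycle Time)
N_min = ceil(145 min / 27 min) = ceil(5.3704)
N_min = 6 stations

6


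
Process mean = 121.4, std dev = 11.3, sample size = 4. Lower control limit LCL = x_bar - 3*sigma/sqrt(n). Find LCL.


LCL = 121.4 - 3 * 11.3 / sqrt(4)

104.45


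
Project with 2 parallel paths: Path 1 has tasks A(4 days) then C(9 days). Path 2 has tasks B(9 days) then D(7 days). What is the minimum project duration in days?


Path 1 = 4 + 9 = 13 days
Path 2 = 9 + 7 = 16 days
Duration = max(13, 16) = 16 days

16 days


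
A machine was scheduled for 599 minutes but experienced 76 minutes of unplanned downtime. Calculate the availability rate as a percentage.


Formula: Availability = (Planned Time - Downtime) / Planned Time * 100
Uptime = 599 - 76 = 523 min
Availability = 523 / 599 * 100 = 87.3%

87.3%


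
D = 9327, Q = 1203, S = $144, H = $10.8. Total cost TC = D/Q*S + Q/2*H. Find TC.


TC = 9327/1203 * 144 + 1203/2 * 10.8

$7612.65


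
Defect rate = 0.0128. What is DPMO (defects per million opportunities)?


DPMO = defect_rate * 1000000 = 0.0128 * 1000000

12800


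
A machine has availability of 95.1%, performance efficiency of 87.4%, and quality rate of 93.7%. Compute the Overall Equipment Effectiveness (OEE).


Formula: OEE = Availability * Performance * Quality / 10000
A * P = 95.1% * 87.4% / 100 = 83.12%
OEE = 83.12% * 93.7% / 100 = 77.9%

77.9%


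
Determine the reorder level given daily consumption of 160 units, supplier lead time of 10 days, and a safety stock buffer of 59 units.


Formula: ROP = (Daily Demand * Lead Time) + Safety Stock
Demand during lead time = 160 * 10 = 1600 units
ROP = 1600 + 59 = 1659 units

1659 units


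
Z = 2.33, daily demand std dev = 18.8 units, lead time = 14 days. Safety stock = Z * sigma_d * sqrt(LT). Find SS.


Formula: SS = z * sigma_d * sqrt(LT)
sqrt(LT) = sqrt(14) = 3.7417
SS = 2.33 * 18.8 * 3.7417
SS = 163.9 units

163.9 units


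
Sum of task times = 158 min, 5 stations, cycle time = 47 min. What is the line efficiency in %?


Formula: Efficiency = Sum of Task Times / (N_stations * CT) * 100
Total station capacity = 5 stations * 47 min = 235 min
Efficiency = 158 / 235 * 100 = 67.2%

67.2%


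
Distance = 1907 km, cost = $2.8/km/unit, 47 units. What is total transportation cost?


TC = dist * cost * units = 1907 * 2.8 * 47 = $250961.20

$250961.20


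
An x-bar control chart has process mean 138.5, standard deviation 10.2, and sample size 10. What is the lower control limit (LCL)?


LCL = 138.5 - 3 * 10.2 / sqrt(10)

128.82


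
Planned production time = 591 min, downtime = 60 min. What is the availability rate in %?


Formula: Availability = (Planned Time - Downtime) / Planned Time * 100
Uptime = 591 - 60 = 531 min
Availability = 531 / 591 * 100 = 89.8%

89.8%


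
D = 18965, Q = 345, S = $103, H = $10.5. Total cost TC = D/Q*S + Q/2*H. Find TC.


TC = 18965/345 * 103 + 345/2 * 10.5

$7473.26


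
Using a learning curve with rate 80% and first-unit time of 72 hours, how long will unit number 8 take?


Formula: T_n = T_1 * (learning_rate)^(log2(n)) where learning_rate = rate/100
Doublings = log2(8) = 3
T_n = 72 * 0.8^3
T_n = 72 * 0.512 = 36.9 hours

36.9 hours


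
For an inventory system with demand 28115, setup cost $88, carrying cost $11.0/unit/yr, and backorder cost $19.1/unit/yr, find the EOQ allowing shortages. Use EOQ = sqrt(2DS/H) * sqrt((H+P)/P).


Formula: EOQ* = sqrt(2DS/H) * sqrt((H+P)/P)
Base EOQ = sqrt(2*28115*88/11.0) = 670.7 units
Correction = sqrt((11.0+19.1)/19.1) = 1.25536
EOQ* = 670.7 * 1.25536 = 842.0 units

842.0 units


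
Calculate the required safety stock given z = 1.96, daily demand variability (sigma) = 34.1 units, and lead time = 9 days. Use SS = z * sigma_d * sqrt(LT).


Formula: SS = z * sigma_d * sqrt(LT)
sqrt(LT) = sqrt(9) = 3.0
SS = 1.96 * 34.1 * 3.0
SS = 200.5 units

200.5 units


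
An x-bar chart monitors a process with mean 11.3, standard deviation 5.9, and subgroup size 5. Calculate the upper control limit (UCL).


UCL = 11.3 + 3 * 5.9 / sqrt(5)

19.22


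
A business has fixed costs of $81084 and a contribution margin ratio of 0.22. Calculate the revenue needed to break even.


Formula: BER = Fixed Costs / Contribution Margin Ratio
BER = $81084 / 0.22
BER = $368563.64 (to the nearest cent)

$368563.64


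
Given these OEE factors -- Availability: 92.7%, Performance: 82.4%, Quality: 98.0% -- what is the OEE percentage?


Formula: OEE = Availability * Performance * Quality / 10000
A * P = 92.7% * 82.4% / 100 = 76.38%
OEE = 76.38% * 98.0% / 100 = 74.9%

74.9%


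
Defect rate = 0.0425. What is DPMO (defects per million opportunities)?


DPMO = defect_rate * 1000000 = 0.0425 * 1000000

42500


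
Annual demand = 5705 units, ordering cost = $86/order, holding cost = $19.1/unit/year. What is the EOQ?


Formula: EOQ = sqrt(2 * D * S / H)
Numerator: 2 * 5705 * 86 = 981260
2DS/H = 981260 / 19.1 = 51374.9
EOQ = sqrt(51374.9) = 226.7 units

226.7 units


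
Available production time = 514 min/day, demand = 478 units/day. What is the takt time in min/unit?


Formula: Takt Time = Available Production Time / Customer Demand
Takt = 514 min/day / 478 units/day
Takt = 1.08 min/unit

1.08 min/unit


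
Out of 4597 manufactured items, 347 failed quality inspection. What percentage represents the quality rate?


Formula: Quality Rate = Good Pieces / Total Pieces * 100
Good pieces = 4597 - 347 = 4250
QR = 4250 / 4597 * 100 = 92.5%

92.5%


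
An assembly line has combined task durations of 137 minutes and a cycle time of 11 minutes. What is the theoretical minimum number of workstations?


Formula: N_min = ceil(Sum of Task Times / Cycle Time)
N_min = ceil(137 min / 11 min) = ceil(12.4545)
N_min = 13 stations

13


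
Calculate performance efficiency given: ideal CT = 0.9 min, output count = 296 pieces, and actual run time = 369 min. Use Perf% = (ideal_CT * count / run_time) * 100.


Formula: Performance = (Ideal CT * Total Count) / Run Time * 100
Ideal output time = 0.9 * 296 = 266.4 min
Performance = 266.4 / 369 * 100 = 72.2%

72.2%


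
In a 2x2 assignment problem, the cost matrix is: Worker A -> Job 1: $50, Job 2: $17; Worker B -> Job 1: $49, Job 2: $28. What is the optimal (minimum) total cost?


Option 1: A->1 + B->2 = $50 + $28 = $78
Option 2: A->2 + B->1 = $17 + $49 = $66
Min cost = min($78, $66) = $66

$66


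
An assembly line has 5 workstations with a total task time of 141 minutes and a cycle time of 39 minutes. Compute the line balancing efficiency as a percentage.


Formula: Efficiency = Sum of Task Times / (N_stations * CT) * 100
Total station capacity = 5 stations * 39 min = 195 min
Efficiency = 141 / 195 * 100 = 72.3%

72.3%


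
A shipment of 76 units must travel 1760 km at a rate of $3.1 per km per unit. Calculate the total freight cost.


TC = dist * cost * units = 1760 * 3.1 * 76 = $414656.00

$414656.00


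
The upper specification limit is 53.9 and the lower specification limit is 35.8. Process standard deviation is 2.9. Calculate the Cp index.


Cp = (53.9 - 35.8) / (6 * 2.9)

1.04


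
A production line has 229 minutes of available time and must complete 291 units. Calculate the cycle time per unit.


Formula: CT = Available Time / Number of Units
CT = 229 min / 291 units
CT = 0.79 min/unit

0.79 min/unit


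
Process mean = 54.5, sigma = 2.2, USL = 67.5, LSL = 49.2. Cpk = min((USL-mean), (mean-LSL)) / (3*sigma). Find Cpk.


Cpu = (67.5 - 54.5) / (3 * 2.2) = 1.97
Cpl = (54.5 - 49.2) / (3 * 2.2) = 0.8
Cpk = min(1.97, 0.8) = 0.8

0.8


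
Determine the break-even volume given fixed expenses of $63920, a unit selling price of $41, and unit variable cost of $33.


Formula: BEQ = Fixed Costs / (Price - Variable Cost)
Contribution margin = $41 - $33 = $8/unit
BEQ = ceil($63920 / $8/unit) = ceil(7990.0) = 7990 units

7990 units


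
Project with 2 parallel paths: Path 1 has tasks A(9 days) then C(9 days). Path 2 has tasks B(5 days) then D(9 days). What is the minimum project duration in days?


Path 1 = 9 + 9 = 18 days
Path 2 = 5 + 9 = 14 days
Duration = max(18, 14) = 18 days

18 days


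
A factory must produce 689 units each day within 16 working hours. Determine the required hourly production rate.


Formula: Production Rate = Daily Demand / Available Hours
Rate = 689 units/day / 16 hours/day
Rate = 43.1 units/hour

43.1 units/hour


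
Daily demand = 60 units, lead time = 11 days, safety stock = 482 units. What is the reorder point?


Formula: ROP = (Daily Demand * Lead Time) + Safety Stock
Demand during lead time = 60 * 11 = 660 units
ROP = 660 + 482 = 1142 units

1142 units


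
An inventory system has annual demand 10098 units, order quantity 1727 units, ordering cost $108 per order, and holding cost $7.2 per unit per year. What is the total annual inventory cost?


TC = 10098/1727 * 108 + 1727/2 * 7.2

$6848.69


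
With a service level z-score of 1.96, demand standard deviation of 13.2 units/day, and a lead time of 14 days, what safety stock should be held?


Formula: SS = z * sigma_d * sqrt(LT)
sqrt(LT) = sqrt(14) = 3.7417
SS = 1.96 * 13.2 * 3.7417
SS = 96.8 units

96.8 units


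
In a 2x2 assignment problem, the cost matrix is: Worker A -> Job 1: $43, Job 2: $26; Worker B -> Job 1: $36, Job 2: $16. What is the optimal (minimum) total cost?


Option 1: A->1 + B->2 = $43 + $16 = $59
Option 2: A->2 + B->1 = $26 + $36 = $62
Min cost = min($59, $62) = $59

$59


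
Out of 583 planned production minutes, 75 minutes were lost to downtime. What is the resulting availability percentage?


Formula: Availability = (Planned Time - Downtime) / Planned Time * 100
Uptime = 583 - 75 = 508 min
Availability = 508 / 583 * 100 = 87.1%

87.1%


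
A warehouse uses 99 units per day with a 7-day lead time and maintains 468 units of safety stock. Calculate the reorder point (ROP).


Formula: ROP = (Daily Demand * Lead Time) + Safety Stock
Demand during lead time = 99 * 7 = 693 units
ROP = 693 + 468 = 1161 units

1161 units


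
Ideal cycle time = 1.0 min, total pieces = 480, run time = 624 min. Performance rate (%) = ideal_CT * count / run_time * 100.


Formula: Performance = (Ideal CT * Total Count) / Run Time * 100
Ideal output time = 1.0 * 480 = 480.0 min
Performance = 480.0 / 624 * 100 = 76.9%

76.9%


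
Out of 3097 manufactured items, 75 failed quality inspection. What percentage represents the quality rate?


Formula: Quality Rate = Good Pieces / Total Pieces * 100
Good pieces = 3097 - 75 = 3022
QR = 3022 / 3097 * 100 = 97.6%

97.6%


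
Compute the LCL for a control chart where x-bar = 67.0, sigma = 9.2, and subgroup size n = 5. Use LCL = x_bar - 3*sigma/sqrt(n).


LCL = 67.0 - 3 * 9.2 / sqrt(5)

54.66


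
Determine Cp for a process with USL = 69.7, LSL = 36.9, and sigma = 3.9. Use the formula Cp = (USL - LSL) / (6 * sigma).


Cp = (69.7 - 36.9) / (6 * 3.9)

1.4


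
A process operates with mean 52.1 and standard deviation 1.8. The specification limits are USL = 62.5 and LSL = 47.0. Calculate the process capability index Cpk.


Cpu = (62.5 - 52.1) / (3 * 1.8) = 1.93
Cpl = (52.1 - 47.0) / (3 * 1.8) = 0.94
Cpk = min(1.93, 0.94) = 0.94

0.94


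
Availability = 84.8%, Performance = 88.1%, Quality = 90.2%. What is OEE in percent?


Formula: OEE = Availability * Performance * Quality / 10000
A * P = 84.8% * 88.1% / 100 = 74.71%
OEE = 74.71% * 90.2% / 100 = 67.4%

67.4%


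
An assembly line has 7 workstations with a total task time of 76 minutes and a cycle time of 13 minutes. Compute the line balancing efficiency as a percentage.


Formula: Efficiency = Sum of Task Times / (N_stations * CT) * 100
Total station capacity = 7 stations * 13 min = 91 min
Efficiency = 76 / 91 * 100 = 83.5%

83.5%


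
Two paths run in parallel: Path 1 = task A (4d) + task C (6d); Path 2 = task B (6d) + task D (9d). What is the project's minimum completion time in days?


Path 1 = 4 + 6 = 10 days
Path 2 = 6 + 9 = 15 days
Duration = max(10, 15) = 15 days

15 days


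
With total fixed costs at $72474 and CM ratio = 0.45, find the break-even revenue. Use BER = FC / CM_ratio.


Formula: BER = Fixed Costs / Contribution Margin Ratio
BER = $72474 / 0.45
BER = $161053.33 (to the nearest cent)

$161053.33


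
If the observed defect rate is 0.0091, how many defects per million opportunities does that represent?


DPMO = defect_rate * 1000000 = 0.0091 * 1000000

9100


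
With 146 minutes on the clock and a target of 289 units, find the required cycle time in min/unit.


Formula: CT = Available Time / Number of Units
CT = 146 min / 289 units
CT = 0.51 min/unit

0.51 min/unit


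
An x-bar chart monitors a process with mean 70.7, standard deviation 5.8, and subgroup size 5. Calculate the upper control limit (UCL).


UCL = 70.7 + 3 * 5.8 / sqrt(5)

78.48


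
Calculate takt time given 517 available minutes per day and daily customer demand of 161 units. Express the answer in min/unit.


Formula: Takt Time = Available Production Time / Customer Demand
Takt = 517 min/day / 161 units/day
Takt = 3.21 min/unit

3.21 min/unit


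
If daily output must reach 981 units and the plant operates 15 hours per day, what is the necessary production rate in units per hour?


Formula: Production Rate = Daily Demand / Available Hours
Rate = 981 units/day / 15 hours/day
Rate = 65.4 units/hour

65.4 units/hour


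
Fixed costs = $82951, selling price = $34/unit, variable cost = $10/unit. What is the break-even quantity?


Formula: BEQ = Fixed Costs / (Price - Variable Cost)
Contribution margin = $34 - $10 = $24/unit
BEQ = ceil($82951 / $24/unit) = ceil(3456.29) = 3457 units

3457 units


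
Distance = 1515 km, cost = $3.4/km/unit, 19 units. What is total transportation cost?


TC = dist * cost * units = 1515 * 3.4 * 19 = $97869.00

$97869.00


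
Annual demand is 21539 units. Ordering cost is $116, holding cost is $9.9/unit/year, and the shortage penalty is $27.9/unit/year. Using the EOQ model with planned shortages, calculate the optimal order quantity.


Formula: EOQ* = sqrt(2DS/H) * sqrt((H+P)/P)
Base EOQ = sqrt(2*21539*116/9.9) = 710.46 units
Correction = sqrt((9.9+27.9)/27.9) = 1.16398
EOQ* = 710.46 * 1.16398 = 827.0 units

827.0 units


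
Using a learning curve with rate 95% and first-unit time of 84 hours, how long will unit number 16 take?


Formula: T_n = T_1 * (learning_rate)^(log2(n)) where learning_rate = rate/100
Doublings = log2(16) = 4
T_n = 84 * 0.95^4
T_n = 84 * 0.8145 = 68.4 hours

68.4 hours


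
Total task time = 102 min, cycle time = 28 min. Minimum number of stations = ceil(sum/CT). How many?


Formula: N_min = ceil(Sum of Task Times / Cycle Time)
N_min = ceil(102 min / 28 min) = ceil(3.6429)
N_min = 4 stations

4


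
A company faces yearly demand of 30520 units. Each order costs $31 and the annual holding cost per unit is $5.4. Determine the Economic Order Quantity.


Formula: EOQ = sqrt(2 * D * S / H)
Numerator: 2 * 30520 * 31 = 1892240
2DS/H = 1892240 / 5.4 = 350414.8
EOQ = sqrt(350414.8) = 592.0 units

592.0 units


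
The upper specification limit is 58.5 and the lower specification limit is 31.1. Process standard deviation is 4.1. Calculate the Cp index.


Cp = (58.5 - 31.1) / (6 * 4.1)

1.11


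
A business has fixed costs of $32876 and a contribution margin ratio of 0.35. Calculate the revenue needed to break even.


Formula: BER = Fixed Costs / Contribution Margin Ratio
BER = $32876 / 0.35
BER = $93931.43 (to the nearest cent)

$93931.43


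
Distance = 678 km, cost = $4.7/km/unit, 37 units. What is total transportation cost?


TC = dist * cost * units = 678 * 4.7 * 37 = $117904.20

$117904.20


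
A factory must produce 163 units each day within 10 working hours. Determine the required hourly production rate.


Formula: Production Rate = Daily Demand / Available Hours
Rate = 163 units/day / 10 hours/day
Rate = 16.3 units/hour

16.3 units/hour


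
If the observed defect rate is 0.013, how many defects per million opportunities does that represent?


DPMO = defect_rate * 1000000 = 0.013 * 1000000

13000


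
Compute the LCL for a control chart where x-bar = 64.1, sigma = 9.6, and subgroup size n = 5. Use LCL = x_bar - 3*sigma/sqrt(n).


LCL = 64.1 - 3 * 9.6 / sqrt(5)

51.22


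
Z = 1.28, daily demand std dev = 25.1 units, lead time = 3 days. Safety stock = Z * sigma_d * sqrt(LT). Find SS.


Formula: SS = z * sigma_d * sqrt(LT)
sqrt(LT) = sqrt(3) = 1.7321
SS = 1.28 * 25.1 * 1.7321
SS = 55.6 units

55.6 units


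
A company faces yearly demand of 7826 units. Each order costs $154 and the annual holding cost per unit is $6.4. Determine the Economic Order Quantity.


Formula: EOQ = sqrt(2 * D * S / H)
Numerator: 2 * 7826 * 154 = 2410408
2DS/H = 2410408 / 6.4 = 376626.3
EOQ = sqrt(376626.3) = 613.7 units

613.7 units


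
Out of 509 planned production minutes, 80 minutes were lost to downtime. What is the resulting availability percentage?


Formula: Availability = (Planned Time - Downtime) / Planned Time * 100
Uptime = 509 - 80 = 429 min
Availability = 429 / 509 * 100 = 84.3%

84.3%


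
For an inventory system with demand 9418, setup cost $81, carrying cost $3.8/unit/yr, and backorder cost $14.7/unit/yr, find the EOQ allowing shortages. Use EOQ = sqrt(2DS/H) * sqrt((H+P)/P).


Formula: EOQ* = sqrt(2DS/H) * sqrt((H+P)/P)
Base EOQ = sqrt(2*9418*81/3.8) = 633.64 units
Correction = sqrt((3.8+14.7)/14.7) = 1.12183
EOQ* = 633.64 * 1.12183 = 710.8 units

710.8 units


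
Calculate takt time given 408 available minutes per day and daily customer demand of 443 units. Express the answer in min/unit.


Formula: Takt Time = Available Production Time / Customer Demand
Takt = 408 min/day / 443 units/day
Takt = 0.92 min/unit

0.92 min/unit


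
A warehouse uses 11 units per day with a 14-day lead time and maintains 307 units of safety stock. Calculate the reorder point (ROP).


Formula: ROP = (Daily Demand * Lead Time) + Safety Stock
Demand during lead time = 11 * 14 = 154 units
ROP = 154 + 307 = 461 units

461 units


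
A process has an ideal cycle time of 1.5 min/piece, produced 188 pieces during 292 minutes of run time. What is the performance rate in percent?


Formula: Performance = (Ideal CT * Total Count) / Run Time * 100
Ideal output time = 1.5 * 188 = 282.0 min
Performance = 282.0 / 292 * 100 = 96.6%

96.6%


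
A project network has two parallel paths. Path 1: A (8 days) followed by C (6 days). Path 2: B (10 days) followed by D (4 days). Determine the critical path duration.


Path 1 = 8 + 6 = 14 days
Path 2 = 10 + 4 = 14 days
Duration = max(14, 14) = 14 days

14 days


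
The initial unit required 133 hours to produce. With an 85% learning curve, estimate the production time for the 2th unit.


Formula: T_n = T_1 * (learning_rate)^(log2(n)) where learning_rate = rate/100
Doublings = log2(2) = 1
T_n = 133 * 0.85^1
T_n = 133 * 0.85 = 113.1 hours

113.1 hours


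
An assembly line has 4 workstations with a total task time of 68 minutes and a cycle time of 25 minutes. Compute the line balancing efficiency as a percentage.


Formula: Efficiency = Sum of Task Times / (N_stations * CT) * 100
Total station capacity = 4 stations * 25 min = 100 min
Efficiency = 68 / 100 * 100 = 68.0%

68.0%


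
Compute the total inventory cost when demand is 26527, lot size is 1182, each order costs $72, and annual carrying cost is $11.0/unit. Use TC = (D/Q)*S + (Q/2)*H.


TC = 26527/1182 * 72 + 1182/2 * 11.0

$8116.86


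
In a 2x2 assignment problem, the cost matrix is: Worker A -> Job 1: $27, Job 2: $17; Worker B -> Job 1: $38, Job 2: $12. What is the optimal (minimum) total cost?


Option 1: A->1 + B->2 = $27 + $12 = $39
Option 2: A->2 + B->1 = $17 + $38 = $55
Min cost = min($39, $55) = $39

$39


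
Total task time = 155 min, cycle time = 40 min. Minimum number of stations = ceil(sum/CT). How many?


Formula: N_min = ceil(Sum of Task Times / Cycle Time)
N_min = ceil(155 min / 40 min) = ceil(3.875)
N_min = 4 stations

4


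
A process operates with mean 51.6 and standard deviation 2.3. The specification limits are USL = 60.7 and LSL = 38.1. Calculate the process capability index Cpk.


Cpu = (60.7 - 51.6) / (3 * 2.3) = 1.32
Cpl = (51.6 - 38.1) / (3 * 2.3) = 1.96
Cpk = min(1.32, 1.96) = 1.32

1.32


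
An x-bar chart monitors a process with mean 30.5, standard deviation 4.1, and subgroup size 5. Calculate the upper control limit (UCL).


UCL = 30.5 + 3 * 4.1 / sqrt(5)

36.0


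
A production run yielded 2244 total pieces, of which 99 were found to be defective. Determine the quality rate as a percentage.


Formula: Quality Rate = Good Pieces / Total Pieces * 100
Good pieces = 2244 - 99 = 2145
QR = 2145 / 2244 * 100 = 95.6%

95.6%


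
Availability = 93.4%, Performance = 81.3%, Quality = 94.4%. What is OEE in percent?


Formula: OEE = Availability * Performance * Quality / 10000
A * P = 93.4% * 81.3% / 100 = 75.93%
OEE = 75.93% * 94.4% / 100 = 71.7%

71.7%


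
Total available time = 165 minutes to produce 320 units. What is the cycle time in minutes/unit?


Formula: CT = Available Time / Number of Units
CT = 165 min / 320 units
CT = 0.52 min/unit

0.52 min/unit


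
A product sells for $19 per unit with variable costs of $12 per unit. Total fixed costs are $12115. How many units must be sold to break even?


Formula: BEQ = Fixed Costs / (Price - Variable Cost)
Contribution margin = $19 - $12 = $7/unit
BEQ = ceil($12115 / $7/unit) = ceil(1730.71) = 1731 units

1731 units


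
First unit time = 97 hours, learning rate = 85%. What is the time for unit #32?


Formula: T_n = T_1 * (learning_rate)^(log2(n)) where learning_rate = rate/100
Doublings = log2(32) = 5
T_n = 97 * 0.85^5
T_n = 97 * 0.4437 = 43.0 hours

43.0 hours


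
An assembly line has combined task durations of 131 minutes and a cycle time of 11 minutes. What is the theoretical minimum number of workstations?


Formula: N_min = ceil(Sum of Task Times / Cycle Time)
N_min = ceil(131 min / 11 min) = ceil(11.9091)
N_min = 12 stations

12


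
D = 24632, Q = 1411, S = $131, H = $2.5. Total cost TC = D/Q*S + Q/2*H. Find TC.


TC = 24632/1411 * 131 + 1411/2 * 2.5

$4050.63


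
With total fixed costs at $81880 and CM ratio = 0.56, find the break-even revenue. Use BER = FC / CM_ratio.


Formula: BER = Fixed Costs / Contribution Margin Ratio
BER = $81880 / 0.56
BER = $146214.29 (to the nearest cent)

$146214.29
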